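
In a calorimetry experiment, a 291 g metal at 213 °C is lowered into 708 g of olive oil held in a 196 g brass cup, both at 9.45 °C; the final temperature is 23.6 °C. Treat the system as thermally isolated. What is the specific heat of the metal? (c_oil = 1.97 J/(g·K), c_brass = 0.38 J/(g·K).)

Let T be the final temperature. ΣQ_i = 0:
291·c·(23.6 − 213) + 708·1.97·(23.6 − 9.45) + 196·0.38·(23.6 − 9.45) = 0
-55115 c = -20790
c = -20790/-55115 ≈ 0.3772 J/(g·K)

c ≈ 0.377 J/(g·K)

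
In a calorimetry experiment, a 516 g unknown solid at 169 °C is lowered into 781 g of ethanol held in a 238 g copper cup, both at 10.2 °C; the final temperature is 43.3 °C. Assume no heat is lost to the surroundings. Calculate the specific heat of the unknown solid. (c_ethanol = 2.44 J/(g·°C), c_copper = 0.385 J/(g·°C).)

Energy conservation, ΣQ = 0:
516·c·(43.3 − 169) + 781·2.44·(43.3 − 10.2) + 238·0.385·(43.3 − 10.2) = 0
-64861 c = -66110
c = -66110/-64861 ≈ 1.019 J/(g·°C)

c ≈ 1.02 J/(g·°C)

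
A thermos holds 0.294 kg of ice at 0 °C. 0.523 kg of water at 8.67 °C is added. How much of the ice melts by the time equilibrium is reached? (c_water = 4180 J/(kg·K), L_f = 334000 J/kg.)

m_melted ≈ 0.0567 kg

Cooling the water to 0 °C releases 0.523·4180·8.67 = 18954 J.
To melt every bit of ice: 0.294·334000 = 98196 J.
18954 J < 98196 J, so only part of the ice melts and the system sits at 0 °C.
Mass melted = 18954/334000 ≈ 0.05675 kg.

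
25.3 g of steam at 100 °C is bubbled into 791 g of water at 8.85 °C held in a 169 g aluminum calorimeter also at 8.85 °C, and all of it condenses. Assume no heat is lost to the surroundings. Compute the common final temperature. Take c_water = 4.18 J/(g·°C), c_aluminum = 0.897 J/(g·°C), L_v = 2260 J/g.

T_f ≈ 27.6 °C

Net heat exchanged in the isolated system is zero:
steam→water at 100 °C releases m L_v = 25.3·2260 = 57178
  condensed water 100 °C→T: 105.75(T − 100)
  water warms: 791·4.18·(T − 8.85) = 3306.4(T − 8.85)
  aluminum cup: 169·0.897·(T − 8.85) = 151.59(T − 8.85)
3563.7 T = 57178 + 10575 + 30603 = 98356
T ≈ 27.60 °C (< 100 °C, so full condensation is consistent).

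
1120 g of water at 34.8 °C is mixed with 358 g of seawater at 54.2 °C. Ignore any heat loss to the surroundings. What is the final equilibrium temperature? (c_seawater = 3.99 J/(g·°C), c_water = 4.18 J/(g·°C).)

T_f ≈ 39.3 °C

|Q_seawater| = |Q_water|:
358*3.99*(54.2 − T) = 1120*4.18*(T − 34.8)
1428.4(54.2 − T) = 4681.6(T − 34.8)
6110 T = 240340  ⇒  T ≈ 39.34 °C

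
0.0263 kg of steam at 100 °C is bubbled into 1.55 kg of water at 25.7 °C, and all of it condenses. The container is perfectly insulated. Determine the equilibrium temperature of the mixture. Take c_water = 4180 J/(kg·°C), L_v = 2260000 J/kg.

T_f ≈ 36.0 °C

Energy balance with sensible and latent terms:
latent heat released on condensation: 0.0263×2260000 = 59438
  condensate cools 100→T: 0.0263×4180×(T − 100) = 109.93(T − 100)
  water warms: 1.55×4180×(T − 25.7) = 6479(T − 25.7)
6588.9 T = 59438 + 10993 + 166510 = 236942
T ≈ 35.96 °C, under the boiling point, so the assumption holds.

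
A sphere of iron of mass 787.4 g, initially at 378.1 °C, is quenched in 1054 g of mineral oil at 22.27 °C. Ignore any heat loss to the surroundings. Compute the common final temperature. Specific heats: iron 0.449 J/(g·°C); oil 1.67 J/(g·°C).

T_f ≈ 81.8 °C

T_f = Σ m_i c_i T_i / Σ m_i c_i:
T_f = (353.54×378.1 + 1760.2×22.27) / (353.54 + 1760.2)
    = 172874 / 2113.7 ≈ 81.79 °C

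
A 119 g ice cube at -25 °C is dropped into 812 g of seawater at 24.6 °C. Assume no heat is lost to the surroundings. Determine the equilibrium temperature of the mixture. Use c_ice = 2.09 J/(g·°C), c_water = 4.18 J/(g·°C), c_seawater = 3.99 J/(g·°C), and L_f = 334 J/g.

Taking heat into each body as positive, Σ m c ΔT = 0:
ice -25→0 °C: 119×2.09×25 = 6217.7
  latent heat to melt: 119×334 = 39746
  meltwater 0→T: 119×4.18×T = 497.42 T
  seawater cools: 812×3.99×(T − 24.6) = 3239.9(T − 24.6)
3737.3 T = 79701 − 45964 = 33737
T ≈ 9.03 °C — above 0 °C, consistent with complete melting.

T_f ≈ 9.0 °C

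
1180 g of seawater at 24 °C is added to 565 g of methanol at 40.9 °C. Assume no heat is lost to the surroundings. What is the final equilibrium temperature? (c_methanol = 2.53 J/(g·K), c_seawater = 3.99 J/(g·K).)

T_f ≈ 27.9 °C

T_f = Σ m_i c_i T_i / Σ m_i c_i:
T_f = (1429.4·40.9 + 4708.2·24) / (1429.4 + 4708.2)
    = 171461 / 6137.6 ≈ 27.94 °C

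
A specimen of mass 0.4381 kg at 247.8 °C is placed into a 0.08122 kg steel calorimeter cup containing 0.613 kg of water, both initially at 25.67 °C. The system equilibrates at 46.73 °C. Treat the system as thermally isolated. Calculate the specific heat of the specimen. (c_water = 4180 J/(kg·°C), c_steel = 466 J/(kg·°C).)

c ≈ 622 J/(kg·°C)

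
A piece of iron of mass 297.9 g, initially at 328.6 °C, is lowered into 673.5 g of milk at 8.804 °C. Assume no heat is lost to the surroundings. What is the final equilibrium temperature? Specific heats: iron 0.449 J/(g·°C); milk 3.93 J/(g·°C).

T_f ≈ 24.2 °C

Net heat exchanged in the isolated system is zero:
297.9×0.449×(T − 328.6) + 673.5×3.93×(T − 8.804) = 0
(133.76 + 2646.9) T = 133.76×328.6 + 2646.9×8.804
T = 67255/2780.6 ≈ 24.19 °C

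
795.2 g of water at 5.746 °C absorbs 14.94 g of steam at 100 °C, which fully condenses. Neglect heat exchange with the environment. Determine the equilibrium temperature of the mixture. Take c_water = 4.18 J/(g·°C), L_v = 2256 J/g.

T_f ≈ 17.4 °C

Taking heat into each body as positive, Σ m c ΔT = 0:
condense steam: −14.94·2256 = −33705; condensed water 100 °C→T: 62.45(T − 100); water warms: 795.2·4.18·(T − 5.746) = 3323.9(T − 5.746)
3386.4 T = 33705 + 6244.9 + 19099 = 59049
T ≈ 17.44 °C — below 100 °C, confirming all the steam condensed.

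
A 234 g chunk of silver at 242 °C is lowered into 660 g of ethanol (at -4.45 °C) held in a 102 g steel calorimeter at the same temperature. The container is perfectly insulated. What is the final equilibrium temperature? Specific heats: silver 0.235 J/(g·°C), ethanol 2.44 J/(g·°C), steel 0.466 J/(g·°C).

Let T be the final temperature. ΣQ_i = 0:
234·0.235·(T − 242) + 660·2.44·(T − (-4.45)) + 102·0.466·(T − (-4.45)) = 0
54.99(T − 242) + 1610.4(T − (-4.45)) + 47.53(T − (-4.45)) = 0
(54.99 + 1610.4 + 47.53) T = 54.99·242 + 1610.4·(-4.45) + 47.53·(-4.45)
T = 5929.8/1712.9 ≈ 3.46 °C

T_f ≈ 3.5 °C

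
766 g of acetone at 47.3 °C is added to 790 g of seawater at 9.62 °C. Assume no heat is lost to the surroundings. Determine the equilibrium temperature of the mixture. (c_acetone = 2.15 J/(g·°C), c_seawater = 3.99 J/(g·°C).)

T_f ≈ 22.6 °C

T_f is the heat-capacity-weighted average of the initial temperatures:
T_f = (1646.9·47.3 + 3152.1·9.62) / (1646.9 + 3152.1)
    = 108222 / 4799 ≈ 22.55 °C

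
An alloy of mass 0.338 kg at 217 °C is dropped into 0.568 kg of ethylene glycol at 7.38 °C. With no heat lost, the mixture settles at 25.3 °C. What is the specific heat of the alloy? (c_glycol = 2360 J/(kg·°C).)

c ≈ 371 J/(kg·°C)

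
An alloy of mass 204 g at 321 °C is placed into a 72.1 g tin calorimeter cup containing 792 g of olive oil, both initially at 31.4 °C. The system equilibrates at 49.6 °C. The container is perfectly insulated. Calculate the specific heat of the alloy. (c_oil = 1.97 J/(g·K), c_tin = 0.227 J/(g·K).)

Heat gained plus heat lost sum to zero:
204·c·(49.6 − 321) + 792·1.97·(49.6 − 31.4) + 72.1·0.227·(49.6 − 31.4) = 0
-55366 c = -28694
c = -28694/-55366 ≈ 0.5183 J/(g·K)

c ≈ 0.518 J/(g·K)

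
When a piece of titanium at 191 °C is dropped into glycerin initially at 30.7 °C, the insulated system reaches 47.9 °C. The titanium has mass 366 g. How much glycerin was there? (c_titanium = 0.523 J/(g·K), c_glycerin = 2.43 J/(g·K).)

Heat lost by the titanium = heat gained by the glycerin:
366×0.523×(191 − 47.9) = m×2.43×(47.9 − 30.7)
41.8 m = 27392  ⇒  m ≈ 655.4 g

m ≈ 655 g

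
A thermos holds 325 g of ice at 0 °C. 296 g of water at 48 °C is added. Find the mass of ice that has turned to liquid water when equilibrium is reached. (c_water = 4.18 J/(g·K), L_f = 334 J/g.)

m_melted ≈ 178 g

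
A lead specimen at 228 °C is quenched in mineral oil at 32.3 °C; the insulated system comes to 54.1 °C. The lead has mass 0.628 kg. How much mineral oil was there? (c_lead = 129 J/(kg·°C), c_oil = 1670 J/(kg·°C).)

Net heat exchanged in the isolated system is zero:
0.628·129·(54.1 − 228) + m·1670·(54.1 − 32.3) = 0
36406 m = 14088
m = 14088/36406 ≈ 0.387 kg

m ≈ 0.387 kg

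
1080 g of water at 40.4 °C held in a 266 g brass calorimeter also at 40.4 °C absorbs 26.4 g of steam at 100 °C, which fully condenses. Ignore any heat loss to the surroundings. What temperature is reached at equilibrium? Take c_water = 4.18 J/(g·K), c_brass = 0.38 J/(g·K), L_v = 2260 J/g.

T_f ≈ 54.4 °C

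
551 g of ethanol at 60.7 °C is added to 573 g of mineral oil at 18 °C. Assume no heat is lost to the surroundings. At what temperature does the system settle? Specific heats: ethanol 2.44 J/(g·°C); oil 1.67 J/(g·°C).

T_f ≈ 42.9 °C

Conservation of energy gives ΣQ = 0:
551*2.44*(T − 60.7) + 573*1.67*(T − 18) = 0
(1344.4 + 956.91) T = 1344.4*60.7 + 956.91*18
T = 98832 / 2301.3 = 42.9 °C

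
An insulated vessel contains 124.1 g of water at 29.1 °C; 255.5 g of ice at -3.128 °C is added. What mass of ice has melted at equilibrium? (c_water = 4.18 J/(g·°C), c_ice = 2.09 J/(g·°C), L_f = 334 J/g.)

m_melted ≈ 40.2 g

Heat available from the water dropping to 0 °C: 124.1×4.18×29.1 = 15095 J.
Warming the ice to 0 °C takes 255.5×2.09×3.128 = 1670.3 J, leaving 13425 J for melting.
Melting all 255.5 g of ice would need 255.5×334 = 85337 J.
Since 13425 < 85337 J, not all the ice melts; equilibrium is at 0 °C.
m_melted×334 = 13425  ⇒  m_melted ≈ 40.19 g.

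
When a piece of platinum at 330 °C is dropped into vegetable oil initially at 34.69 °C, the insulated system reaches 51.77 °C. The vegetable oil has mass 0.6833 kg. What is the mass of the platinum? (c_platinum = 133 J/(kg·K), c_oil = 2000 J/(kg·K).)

|Q_platinum| = |Q_oil|:
m×133×(330 − 51.77) = 0.6833×2000×(51.77 − 34.69)
37005 m = 23342  ⇒  m ≈ 0.6308 kg

m ≈ 0.631 kg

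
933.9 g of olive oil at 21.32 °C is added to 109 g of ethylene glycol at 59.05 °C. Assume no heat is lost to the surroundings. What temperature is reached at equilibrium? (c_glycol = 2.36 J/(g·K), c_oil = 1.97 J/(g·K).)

Taking heat into each body as positive, Σ m c ΔT = 0:
109×2.36×(T − 59.05) + 933.9×1.97×(T − 21.32) = 0
2097 T = 54414
T = 54414 / 2097 = 25.9 °C

T_f ≈ 25.9 °C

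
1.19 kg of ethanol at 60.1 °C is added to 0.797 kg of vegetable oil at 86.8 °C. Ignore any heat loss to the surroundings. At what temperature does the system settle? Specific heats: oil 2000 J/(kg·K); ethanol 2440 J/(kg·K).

Heat lost by the oil equals heat gained by the ethanol:
0.797×2000×(86.8 − T) = 1.19×2440×(T − 60.1)
1594(86.8 − T) = 2903.6(T − 60.1)
4497.6 T = 312866  ⇒  T ≈ 69.56 °C

T_f ≈ 69.6 °C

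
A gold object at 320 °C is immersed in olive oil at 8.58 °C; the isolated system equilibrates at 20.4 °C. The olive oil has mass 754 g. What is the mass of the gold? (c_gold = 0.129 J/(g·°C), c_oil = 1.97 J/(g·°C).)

m ≈ 454 g

Conservation of energy gives ΣQ = 0:
m×0.129×(20.4 − 320) + 754×1.97×(20.4 − 8.58) = 0
-38.65 m = -17557
m = -17557/-38.65 ≈ 454.3 g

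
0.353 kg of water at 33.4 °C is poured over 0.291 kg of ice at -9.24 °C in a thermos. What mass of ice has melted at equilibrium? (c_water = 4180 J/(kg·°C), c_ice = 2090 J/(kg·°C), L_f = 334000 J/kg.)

Heat available from the water dropping to 0 °C: 0.353·4180·33.4 = 49283 J.
Warming the ice to 0 °C takes 0.291·2090·9.24 = 5619.7 J, leaving 43663 J for melting.
Fully melting the ice requires m_ice L_f = 0.291·334000 = 97194 J.
That's not enough to melt it all — equilibrium is at 0 °C with ice remaining.
Mass melted = 43663/334000 ≈ 0.1307 kg.

m_melted ≈ 0.131 kg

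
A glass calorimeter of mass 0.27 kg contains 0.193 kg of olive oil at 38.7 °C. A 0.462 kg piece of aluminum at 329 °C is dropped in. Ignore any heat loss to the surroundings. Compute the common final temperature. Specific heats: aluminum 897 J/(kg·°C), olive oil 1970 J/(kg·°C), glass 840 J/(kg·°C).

Setting the total heat transfer to zero:
0.462·897·(T − 329) + 0.193·1970·(T − 38.7) + 0.27·840·(T − 38.7) = 0
414.41(T − 329) + 380.21(T − 38.7) + 226.8(T − 38.7) = 0
(414.41 + 380.21 + 226.8) T = 414.41·329 + 380.21·38.7 + 226.8·38.7
T = 159833 / 1021.4 = 156 °C

T_f ≈ 156.5 °C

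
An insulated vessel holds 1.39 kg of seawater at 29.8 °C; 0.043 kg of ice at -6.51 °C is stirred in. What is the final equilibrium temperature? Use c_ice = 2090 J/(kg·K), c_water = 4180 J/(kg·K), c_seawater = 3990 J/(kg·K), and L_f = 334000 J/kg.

T_f ≈ 26.3 °C

Energy conservation, ΣQ = 0:
ice -6.51→0 °C: 0.043×2090×6.51 = 585.05; melt ice: 0.043×334000 = 14362; warm the meltwater: 179.74 T; seawater: 5546.1(T − 29.8)
5725.8 T = 165274 − 14947 = 150327
T ≈ 26.25 °C — above 0 °C, consistent with complete melting.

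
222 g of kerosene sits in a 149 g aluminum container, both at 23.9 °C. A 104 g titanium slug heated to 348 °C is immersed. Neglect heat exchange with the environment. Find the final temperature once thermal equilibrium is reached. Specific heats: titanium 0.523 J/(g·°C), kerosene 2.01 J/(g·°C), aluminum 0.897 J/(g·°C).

T_f ≈ 51.7 °C

Heat gained plus heat lost sum to zero:
104*0.523*(T − 348) + 222*2.01*(T − 23.9) + 149*0.897*(T − 23.9) = 0
54.39(T − 348) + 446.22(T − 23.9) + 133.65(T − 23.9) = 0
(54.39 + 446.22 + 133.65) T = 54.39*348 + 446.22*23.9 + 133.65*23.9
T ≈ 51.69 °C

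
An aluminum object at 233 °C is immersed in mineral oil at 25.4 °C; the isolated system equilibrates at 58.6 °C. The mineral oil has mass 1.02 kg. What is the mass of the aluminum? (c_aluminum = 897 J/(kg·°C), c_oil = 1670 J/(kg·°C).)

m ≈ 0.362 kg

Heat gained plus heat lost sum to zero:
m·897·(58.6 − 233) + 1.02·1670·(58.6 − 25.4) = 0
-156437 m = -56553
m = -56553/-156437 ≈ 0.3615 kg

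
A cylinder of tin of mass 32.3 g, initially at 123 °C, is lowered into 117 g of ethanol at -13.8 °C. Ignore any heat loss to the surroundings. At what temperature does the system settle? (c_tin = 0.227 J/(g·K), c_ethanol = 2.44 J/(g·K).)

Let T be the final temperature. ΣQ_i = 0:
32.3×0.227×(T − 123) + 117×2.44×(T − (-13.8)) = 0
(7.332 + 285.48) T = 7.332×123 + 285.48×(-13.8)
T = -3037.8/292.81 ≈ -10.37 °C

T_f ≈ -10.4 °C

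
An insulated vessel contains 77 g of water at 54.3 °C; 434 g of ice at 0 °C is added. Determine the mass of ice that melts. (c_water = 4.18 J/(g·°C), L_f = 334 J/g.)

Water can give up m c ΔT = 77×4.18×54.3 = 17477 J before reaching 0 °C.
To melt every bit of ice: 434×334 = 144956 J.
That's not enough to melt it all — equilibrium is at 0 °C with ice remaining.
m_melt = 17477 / L_f = 52.33 g.

m_melted ≈ 52.3 g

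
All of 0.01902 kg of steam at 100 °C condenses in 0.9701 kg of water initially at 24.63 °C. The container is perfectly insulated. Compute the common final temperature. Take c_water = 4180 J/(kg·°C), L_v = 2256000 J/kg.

T_f ≈ 36.5 °C

Let T be the final temperature. ΣQ_i = 0:
latent heat released on condensation: 0.01902·2256000 = 42909; condensed water 100 °C→T: 79.5(T − 100); original water: 4055(T − 24.63)
4134.5 T = 42909 + 7950.4 + 99875 = 150735
T ≈ 36.46 °C (< 100 °C, so full condensation is consistent).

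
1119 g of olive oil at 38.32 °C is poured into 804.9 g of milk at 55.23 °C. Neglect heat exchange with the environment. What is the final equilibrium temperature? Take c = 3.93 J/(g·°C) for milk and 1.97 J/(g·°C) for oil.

T_f ≈ 48.3 °C

Conservation of energy gives ΣQ = 0:
804.9·3.93·(T − 55.23) + 1119·1.97·(T − 38.32) = 0
3163.3(T − 55.23) + 2204.4(T − 38.32) = 0
(3163.3 + 2204.4) T = 3163.3·55.23 + 2204.4·38.32
T ≈ 48.29 °C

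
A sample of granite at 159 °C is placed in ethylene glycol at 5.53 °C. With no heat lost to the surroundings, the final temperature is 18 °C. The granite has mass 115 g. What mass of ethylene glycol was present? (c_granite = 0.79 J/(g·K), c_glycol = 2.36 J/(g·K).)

|Q_granite| = |Q_glycol|:
115·0.79·(159 − 18) = m·2.36·(18 − 5.53)
29.43 m = 12810  ⇒  m ≈ 435.3 g

m ≈ 435 g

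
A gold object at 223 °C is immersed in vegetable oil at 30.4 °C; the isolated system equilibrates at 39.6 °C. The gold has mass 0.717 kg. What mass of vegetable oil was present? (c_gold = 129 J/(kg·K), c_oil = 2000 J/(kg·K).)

m ≈ 0.922 kg

Heat lost by the gold = heat gained by the oil:
0.717·129·(223 − 39.6) = m·2000·(39.6 − 30.4)
18400 m = 16963  ⇒  m ≈ 0.9219 kg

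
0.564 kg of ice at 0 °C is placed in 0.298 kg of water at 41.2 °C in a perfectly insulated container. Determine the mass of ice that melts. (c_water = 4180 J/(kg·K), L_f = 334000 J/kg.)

Heat available from the water dropping to 0 °C: 0.298×4180×41.2 = 51320 J.
Fully melting the ice requires m_ice L_f = 0.564×334000 = 188376 J.
Since 51320 < 188376 J, not all the ice melts; equilibrium is at 0 °C.
Mass melted = 51320/334000 ≈ 0.1537 kg.

m_melted ≈ 0.154 kg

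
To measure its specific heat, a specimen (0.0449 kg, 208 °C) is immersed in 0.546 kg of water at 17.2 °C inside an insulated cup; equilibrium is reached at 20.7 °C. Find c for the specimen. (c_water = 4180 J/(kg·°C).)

c ≈ 950 J/(kg·°C)

Heat lost by the specimen = heat gained by the water:
0.0449·c·(208 − 20.7) = 0.546·4180·(20.7 − 17.2)
8.41 c = 7988  ⇒  c ≈ 949.8 J/(kg·°C)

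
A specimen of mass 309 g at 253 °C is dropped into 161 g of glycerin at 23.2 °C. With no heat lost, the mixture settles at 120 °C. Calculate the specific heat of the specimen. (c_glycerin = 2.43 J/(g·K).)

Heat lost by the specimen = heat gained by the glycerin:
309×c×(253 − 120) = 161×2.43×(120 − 23.2)
41097 c = 37871  ⇒  c ≈ 0.9215 J/(g·K)

c ≈ 0.922 J/(g·K)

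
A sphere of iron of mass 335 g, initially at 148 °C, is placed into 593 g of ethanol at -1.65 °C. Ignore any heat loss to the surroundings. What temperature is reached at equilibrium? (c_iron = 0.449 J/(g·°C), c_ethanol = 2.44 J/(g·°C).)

T_f ≈ 12.4 °C

Setting the total heat transfer to zero:
335·0.449·(T − 148) + 593·2.44·(T − (-1.65)) = 0
1597.3 T = 19874
T ≈ 12.44 °C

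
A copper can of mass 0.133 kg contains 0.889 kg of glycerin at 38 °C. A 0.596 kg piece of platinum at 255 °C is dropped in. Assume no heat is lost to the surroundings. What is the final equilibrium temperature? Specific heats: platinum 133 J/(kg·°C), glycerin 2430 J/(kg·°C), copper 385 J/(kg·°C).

T_f ≈ 45.5 °C

Let T be the final temperature. ΣQ_i = 0:
0.596×133×(T − 255) + 0.889×2430×(T − 38) + 0.133×385×(T − 38) = 0
79.27(T − 255) + 2160.3(T − 38) + 51.21(T − 38) = 0
(79.27 + 2160.3 + 51.21) T = 79.27×255 + 2160.3×38 + 51.21×38
T = 104249 / 2290.7 = 45.5 °C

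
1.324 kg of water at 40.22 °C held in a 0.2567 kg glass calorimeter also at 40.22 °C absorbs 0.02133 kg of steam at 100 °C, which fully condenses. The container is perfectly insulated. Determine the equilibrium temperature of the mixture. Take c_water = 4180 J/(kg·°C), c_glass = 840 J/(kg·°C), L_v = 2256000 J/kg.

T_f ≈ 49.4 °C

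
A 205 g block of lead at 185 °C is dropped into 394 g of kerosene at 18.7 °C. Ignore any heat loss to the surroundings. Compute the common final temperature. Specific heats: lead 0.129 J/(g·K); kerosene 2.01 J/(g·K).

T_f ≈ 24.1 °C

Set heat shed by the hot body equal to heat absorbed by the cold body:
205·0.129·(185 − T) = 394·2.01·(T − 18.7)
26.45(185 − T) = 791.94(T − 18.7)
818.38 T = 19702  ⇒  T ≈ 24.07 °C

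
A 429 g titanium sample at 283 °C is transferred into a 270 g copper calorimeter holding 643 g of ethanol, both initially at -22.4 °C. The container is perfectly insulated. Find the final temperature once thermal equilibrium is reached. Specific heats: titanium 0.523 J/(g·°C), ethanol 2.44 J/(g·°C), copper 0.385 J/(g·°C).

T_f ≈ 13.7 °C

Let T be the final temperature. ΣQ_i = 0:
429×0.523×(T − 283) + 643×2.44×(T − (-22.4)) + 270×0.385×(T − (-22.4)) = 0
(224.37 + 1568.9 + 103.95) T = 224.37×283 + 1568.9×(-22.4) + 103.95×(-22.4)
T ≈ 13.72 °C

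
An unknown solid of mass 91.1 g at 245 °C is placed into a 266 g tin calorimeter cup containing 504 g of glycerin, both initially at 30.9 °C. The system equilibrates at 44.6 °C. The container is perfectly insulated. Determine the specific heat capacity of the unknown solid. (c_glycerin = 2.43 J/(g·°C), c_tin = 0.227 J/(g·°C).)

Let T be the final temperature. ΣQ_i = 0:
91.1×c×(44.6 − 245) + 504×2.43×(44.6 − 30.9) + 266×0.227×(44.6 − 30.9) = 0
-18256 c = -17606
c = -17606/-18256 ≈ 0.9644 J/(g·°C)

c ≈ 0.964 J/(g·°C)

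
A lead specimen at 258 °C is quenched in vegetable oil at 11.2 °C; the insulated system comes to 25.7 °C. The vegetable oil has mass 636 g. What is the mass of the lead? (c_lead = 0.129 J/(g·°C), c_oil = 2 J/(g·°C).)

m ≈ 615 g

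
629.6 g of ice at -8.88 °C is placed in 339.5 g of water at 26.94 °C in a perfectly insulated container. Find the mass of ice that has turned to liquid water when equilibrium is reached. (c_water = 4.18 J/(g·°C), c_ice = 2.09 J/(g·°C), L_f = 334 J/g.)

m_melted ≈ 79.5 g

Heat available from the water dropping to 0 °C: 339.5·4.18·26.94 = 38231 J.
Of that, 629.6·2.09·8.88 = 11685 J goes to bring the ice to 0 °C, leaving 26546 J.
To melt every bit of ice: 629.6·334 = 210286 J.
That's not enough to melt it all — equilibrium is at 0 °C with ice remaining.
m_melt = 26546 / L_f = 79.48 g.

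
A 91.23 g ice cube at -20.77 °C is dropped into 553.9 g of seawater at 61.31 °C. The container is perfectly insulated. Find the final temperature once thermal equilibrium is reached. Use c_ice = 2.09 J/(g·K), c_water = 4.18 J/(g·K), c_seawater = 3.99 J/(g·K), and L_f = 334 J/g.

T_f ≈ 39.0 °C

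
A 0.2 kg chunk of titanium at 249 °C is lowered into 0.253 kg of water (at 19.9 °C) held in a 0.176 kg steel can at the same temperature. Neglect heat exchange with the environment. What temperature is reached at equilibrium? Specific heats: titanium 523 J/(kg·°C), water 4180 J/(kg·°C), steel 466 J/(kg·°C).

T_f ≈ 39.2 °C

T_f is the heat-capacity-weighted average of the initial temperatures:
T_f = (104.6*249 + 1057.5*19.9 + 82.02*19.9) / (104.6 + 1057.5 + 82.02)
    = 48723 / 1244.2 ≈ 39.16 °C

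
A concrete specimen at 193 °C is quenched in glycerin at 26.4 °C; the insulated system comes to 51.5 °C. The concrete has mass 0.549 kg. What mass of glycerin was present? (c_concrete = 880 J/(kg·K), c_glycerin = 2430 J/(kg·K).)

Let T be the final temperature. ΣQ_i = 0:
0.549·880·(51.5 − 193) + m·2430·(51.5 − 26.4) = 0
60993 m = 68361
m = 68361/60993 ≈ 1.121 kg

m ≈ 1.12 kg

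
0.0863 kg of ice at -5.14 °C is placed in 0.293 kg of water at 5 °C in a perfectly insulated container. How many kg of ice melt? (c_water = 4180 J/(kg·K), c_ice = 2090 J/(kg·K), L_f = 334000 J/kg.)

m_melted ≈ 0.0156 kg

Water can give up m c ΔT = 0.293×4180×5 = 6123.7 J before reaching 0 °C.
Warming the ice to 0 °C takes 0.0863×2090×5.14 = 927.09 J, leaving 5196.6 J for melting.
Fully melting the ice requires m_ice L_f = 0.0863×334000 = 28824 J.
That's not enough to melt it all — equilibrium is at 0 °C with ice remaining.
m_melt = 5196.6 / L_f = 0.01556 kg.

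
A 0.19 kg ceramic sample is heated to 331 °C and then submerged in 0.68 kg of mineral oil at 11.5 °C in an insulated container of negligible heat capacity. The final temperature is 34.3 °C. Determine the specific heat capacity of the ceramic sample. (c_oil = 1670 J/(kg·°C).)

c ≈ 459 J/(kg·°C)

Conservation of energy gives ΣQ = 0:
0.19×c×(34.3 − 331) + 0.68×1670×(34.3 − 11.5) = 0
-56.37 c = -25892
c = -25892/-56.37 ≈ 459.3 J/(kg·°C)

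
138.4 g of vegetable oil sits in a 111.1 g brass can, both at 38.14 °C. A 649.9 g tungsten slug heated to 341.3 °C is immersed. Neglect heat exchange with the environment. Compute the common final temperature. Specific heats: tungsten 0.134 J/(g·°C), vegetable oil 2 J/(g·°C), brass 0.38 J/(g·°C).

T_f is the heat-capacity-weighted average of the initial temperatures:
T_f = (87.09×341.3 + 276.8×38.14 + 42.22×38.14) / (87.09 + 276.8 + 42.22)
    = 41890 / 406.1 ≈ 103.15 °C

T_f ≈ 103.2 °C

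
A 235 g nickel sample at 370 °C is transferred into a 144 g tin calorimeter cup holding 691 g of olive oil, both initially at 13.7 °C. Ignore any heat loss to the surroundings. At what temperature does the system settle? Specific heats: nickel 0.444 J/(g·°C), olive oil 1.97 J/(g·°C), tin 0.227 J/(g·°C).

T_f = Σ m_i c_i T_i / Σ m_i c_i:
T_f = (104.34*370 + 1361.3*13.7 + 32.69*13.7) / (104.34 + 1361.3 + 32.69)
    = 57703 / 1498.3 ≈ 38.51 °C

T_f ≈ 38.5 °C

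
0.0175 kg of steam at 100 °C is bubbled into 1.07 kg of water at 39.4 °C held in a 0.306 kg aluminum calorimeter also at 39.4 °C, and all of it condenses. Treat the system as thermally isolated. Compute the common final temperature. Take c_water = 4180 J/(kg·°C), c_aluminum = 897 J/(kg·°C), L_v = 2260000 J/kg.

T_f ≈ 48.5 °C

Sum of m c ΔT and latent-heat terms is zero:
latent heat released on condensation: 0.0175×2260000 = 39550
  condensed water 100 °C→T: 73.15(T − 100)
  original water: 4472.6(T − 39.4)
  aluminum cup: 0.306×897×(T − 39.4) = 274.48(T − 39.4)
4820.2 T = 39550 + 7315 + 187035 = 233900
T ≈ 48.52 °C, under the boiling point, so the assumption holds.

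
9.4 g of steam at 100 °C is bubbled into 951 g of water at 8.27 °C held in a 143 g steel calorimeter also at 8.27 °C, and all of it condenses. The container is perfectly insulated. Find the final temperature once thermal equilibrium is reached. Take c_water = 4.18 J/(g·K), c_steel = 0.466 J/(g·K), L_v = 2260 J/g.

Taking heat into each body as positive, Σ m c ΔT = 0:
condense steam: −9.4·2260 = −21244
  condensate cools 100→T: 9.4·4.18·(T − 100) = 39.29(T − 100)
  original water: 3975.2(T − 8.27)
  cup: 66.64(T − 8.27)
4081.1 T = 21244 + 3929.2 + 33426 = 58599
T ≈ 14.36 °C — below 100 °C, confirming all the steam condensed.

T_f ≈ 14.4 °C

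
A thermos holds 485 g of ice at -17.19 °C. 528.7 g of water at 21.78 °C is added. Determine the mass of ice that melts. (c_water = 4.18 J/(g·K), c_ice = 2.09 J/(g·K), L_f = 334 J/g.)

m_melted ≈ 91.9 g

Cooling the water to 0 °C releases 528.7·4.18·21.78 = 48133 J.
Of that, 485·2.09·17.19 = 17425 J goes to bring the ice to 0 °C, leaving 30708 J.
Melting all 485 g of ice would need 485·334 = 161990 J.
That's not enough to melt it all — equilibrium is at 0 °C with ice remaining.
Mass melted = 30708/334 ≈ 91.94 g.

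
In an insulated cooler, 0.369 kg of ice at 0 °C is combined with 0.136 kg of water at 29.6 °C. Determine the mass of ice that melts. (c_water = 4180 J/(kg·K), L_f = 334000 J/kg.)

Heat available from the water dropping to 0 °C: 0.136·4180·29.6 = 16827 J.
To melt every bit of ice: 0.369·334000 = 123246 J.
Since 16827 < 123246 J, not all the ice melts; equilibrium is at 0 °C.
m_melted·334000 = 16827  ⇒  m_melted ≈ 0.05038 kg.

m_melted ≈ 0.0504 kg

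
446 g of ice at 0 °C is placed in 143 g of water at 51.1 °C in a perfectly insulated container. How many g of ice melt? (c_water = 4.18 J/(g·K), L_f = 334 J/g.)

m_melted ≈ 91.5 g

Heat available from the water dropping to 0 °C: 143·4.18·51.1 = 30545 J.
Melting all 446 g of ice would need 446·334 = 148964 J.
30545 J < 148964 J, so only part of the ice melts and the system sits at 0 °C.
m_melt = 30545 / L_f = 91.45 g.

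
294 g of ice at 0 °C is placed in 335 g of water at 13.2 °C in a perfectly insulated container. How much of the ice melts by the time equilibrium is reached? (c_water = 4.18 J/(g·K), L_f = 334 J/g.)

m_melted ≈ 55.3 g

Heat available from the water dropping to 0 °C: 335·4.18·13.2 = 18484 J.
Fully melting the ice requires m_ice L_f = 294·334 = 98196 J.
18484 J < 98196 J, so only part of the ice melts and the system sits at 0 °C.
m_melt = 18484 / L_f = 55.34 g.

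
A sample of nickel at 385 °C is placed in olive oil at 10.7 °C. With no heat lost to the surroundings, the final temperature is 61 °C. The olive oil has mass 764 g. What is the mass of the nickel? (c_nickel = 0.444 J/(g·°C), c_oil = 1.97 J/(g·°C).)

Let T be the final temperature. ΣQ_i = 0:
m×0.444×(61 − 385) + 764×1.97×(61 − 10.7) = 0
-143.86 m = -75706
m = -75706/-143.86 ≈ 526.3 g

m ≈ 526 g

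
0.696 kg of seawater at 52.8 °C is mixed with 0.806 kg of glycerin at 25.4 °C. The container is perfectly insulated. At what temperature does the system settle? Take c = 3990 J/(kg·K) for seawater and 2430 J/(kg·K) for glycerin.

Energy conservation, ΣQ = 0:
0.696*3990*(T − 52.8) + 0.806*2430*(T − 25.4) = 0
(2777 + 1958.6) T = 2777*52.8 + 1958.6*25.4
T ≈ 41.47 °C

T_f ≈ 41.5 °C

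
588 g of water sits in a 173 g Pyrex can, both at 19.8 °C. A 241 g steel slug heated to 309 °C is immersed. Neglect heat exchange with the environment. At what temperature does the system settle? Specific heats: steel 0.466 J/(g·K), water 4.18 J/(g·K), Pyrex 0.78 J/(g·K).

T_f ≈ 31.8 °C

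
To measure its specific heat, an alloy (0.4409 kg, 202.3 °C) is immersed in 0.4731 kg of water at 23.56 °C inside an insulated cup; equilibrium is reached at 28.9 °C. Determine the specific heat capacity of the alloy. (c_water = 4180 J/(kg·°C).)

c ≈ 138 J/(kg·°C)

Heat lost by the alloy = heat gained by the water:
0.4409×c×(202.3 − 28.9) = 0.4731×4180×(28.9 − 23.56)
76.45 c = 10560  ⇒  c ≈ 138.1 J/(kg·°C)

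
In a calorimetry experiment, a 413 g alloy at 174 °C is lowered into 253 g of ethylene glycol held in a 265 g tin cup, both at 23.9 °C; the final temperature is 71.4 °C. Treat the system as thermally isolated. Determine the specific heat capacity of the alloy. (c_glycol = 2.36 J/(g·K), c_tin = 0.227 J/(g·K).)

Energy conservation, ΣQ = 0:
413×c×(71.4 − 174) + 253×2.36×(71.4 − 23.9) + 265×0.227×(71.4 − 23.9) = 0
-42374 c = -31219
c = -31219/-42374 ≈ 0.7367 J/(g·K)

c ≈ 0.737 J/(g·K)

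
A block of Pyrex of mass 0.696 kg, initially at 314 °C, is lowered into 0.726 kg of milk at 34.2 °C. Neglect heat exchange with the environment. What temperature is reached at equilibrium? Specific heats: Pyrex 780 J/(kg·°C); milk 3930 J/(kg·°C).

T_f ≈ 78.9 °C

Energy conservation, ΣQ = 0:
0.696*780*(T − 314) + 0.726*3930*(T − 34.2) = 0
542.88(T − 314) + 2853.2(T − 34.2) = 0
(542.88 + 2853.2) T = 542.88*314 + 2853.2*34.2
T = 268043 / 3396.1 = 78.9 °C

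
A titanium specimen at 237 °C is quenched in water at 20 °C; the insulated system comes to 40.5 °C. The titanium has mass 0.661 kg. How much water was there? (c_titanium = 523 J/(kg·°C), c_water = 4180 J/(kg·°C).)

Conservation of energy gives ΣQ = 0:
0.661×523×(40.5 − 237) + m×4180×(40.5 − 20) = 0
85690 m = 67931
m = 67931/85690 ≈ 0.7927 kg

m ≈ 0.793 kg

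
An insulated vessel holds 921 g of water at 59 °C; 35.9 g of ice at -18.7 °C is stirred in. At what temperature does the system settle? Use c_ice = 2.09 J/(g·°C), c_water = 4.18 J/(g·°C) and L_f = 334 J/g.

Energy conservation, ΣQ = 0:
warm ice to 0 °C: 35.9×2.09×(0 − (-18.7)) = 1403.1; fusion: m_ice L_f = 35.9×334 = 11991; warm the meltwater: 150.06 T; water: 3849.8(T − 59)
3999.8 T = 227137 − 13394 = 213743
T ≈ 53.44 °C. Since T > 0 °C, the all-ice-melts assumption holds.

T_f ≈ 53.4 °C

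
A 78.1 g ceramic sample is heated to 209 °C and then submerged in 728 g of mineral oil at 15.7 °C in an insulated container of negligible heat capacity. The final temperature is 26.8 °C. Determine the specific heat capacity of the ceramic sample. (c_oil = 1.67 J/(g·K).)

c ≈ 0.948 J/(g·K)

Energy conservation, ΣQ = 0:
78.1·c·(26.8 − 209) + 728·1.67·(26.8 − 15.7) = 0
-14230 c = -13495
c = -13495/-14230 ≈ 0.9484 J/(g·K)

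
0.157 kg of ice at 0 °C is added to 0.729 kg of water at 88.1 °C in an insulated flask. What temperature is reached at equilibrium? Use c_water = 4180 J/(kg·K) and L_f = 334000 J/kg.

T_f ≈ 58.3 °C

Energy conservation, ΣQ = 0:
latent heat to melt: 0.157·334000 = 52438
  warm the meltwater: 656.26 T
  water: 3047.2(T − 88.1)
3703.5 T = 268460 − 52438 = 216022
T ≈ 58.33 °C (positive, so assuming full melt was valid).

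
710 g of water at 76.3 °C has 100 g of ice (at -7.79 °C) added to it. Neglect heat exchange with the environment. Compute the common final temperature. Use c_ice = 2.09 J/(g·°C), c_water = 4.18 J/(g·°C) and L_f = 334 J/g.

T_f ≈ 56.5 °C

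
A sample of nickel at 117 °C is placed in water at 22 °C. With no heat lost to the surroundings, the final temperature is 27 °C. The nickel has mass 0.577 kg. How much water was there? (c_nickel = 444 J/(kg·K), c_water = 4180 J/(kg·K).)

m ≈ 1.1 kg

Net heat exchanged in the isolated system is zero:
0.577×444×(27 − 117) + m×4180×(27 − 22) = 0
20900 m = 23057
m = 23057/20900 ≈ 1.103 kg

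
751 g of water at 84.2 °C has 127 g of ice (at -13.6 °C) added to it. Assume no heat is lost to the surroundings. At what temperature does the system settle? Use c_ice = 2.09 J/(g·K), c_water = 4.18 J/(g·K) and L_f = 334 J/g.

Heat gained plus heat lost sum to zero:
ice -13.6→0 °C: 127×2.09×13.6 = 3609.8
  fusion: m_ice L_f = 127×334 = 42418
  meltwater 0→T: 127×4.18×T = 530.86 T
  water cools: 751×4.18×(T − 84.2) = 3139.2(T − 84.2)
3670 T = 264319 − 46028 = 218291
T ≈ 59.48 °C (positive, so assuming full melt was valid).

T_f ≈ 59.5 °C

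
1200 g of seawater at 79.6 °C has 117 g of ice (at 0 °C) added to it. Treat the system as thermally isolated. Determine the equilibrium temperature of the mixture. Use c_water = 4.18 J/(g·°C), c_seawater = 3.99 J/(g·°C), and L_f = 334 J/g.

Net heat exchanged in the isolated system is zero:
fusion: m_ice L_f = 117·334 = 39078
  warm the meltwater: 489.06 T
  seawater: 4788(T − 79.6)
5277.1 T = 381125 − 39078 = 342047
T ≈ 64.82 °C (positive, so assuming full melt was valid).

T_f ≈ 64.8 °C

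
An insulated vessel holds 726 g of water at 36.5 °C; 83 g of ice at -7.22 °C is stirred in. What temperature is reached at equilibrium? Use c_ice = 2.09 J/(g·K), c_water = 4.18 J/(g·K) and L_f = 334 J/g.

T_f ≈ 24.2 °C

Energy conservation, ΣQ = 0:
ice -7.22→0 °C: 83·2.09·7.22 = 1252.5; melt ice: 83·334 = 27722; warm the meltwater: 346.94 T; water cools: 726·4.18·(T − 36.5) = 3034.7(T − 36.5)
3381.6 T = 110766 − 28974 = 81791
T ≈ 24.19 °C (positive, so assuming full melt was valid).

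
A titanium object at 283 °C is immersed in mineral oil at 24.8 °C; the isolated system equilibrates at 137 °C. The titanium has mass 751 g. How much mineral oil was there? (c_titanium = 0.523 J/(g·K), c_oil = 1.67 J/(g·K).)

m ≈ 306 g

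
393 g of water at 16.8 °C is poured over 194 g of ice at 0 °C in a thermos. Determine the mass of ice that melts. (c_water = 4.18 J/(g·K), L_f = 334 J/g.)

Cooling the water to 0 °C releases 393×4.18×16.8 = 27598 J.
Melting all 194 g of ice would need 194×334 = 64796 J.
Since 27598 < 64796 J, not all the ice melts; equilibrium is at 0 °C.
m_melted×334 = 27598  ⇒  m_melted ≈ 82.63 g.

m_melted ≈ 82.6 g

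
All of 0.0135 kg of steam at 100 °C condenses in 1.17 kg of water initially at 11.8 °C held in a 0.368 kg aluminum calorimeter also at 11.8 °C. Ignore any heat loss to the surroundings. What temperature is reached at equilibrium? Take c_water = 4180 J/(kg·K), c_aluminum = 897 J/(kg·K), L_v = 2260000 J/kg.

Energy conservation, ΣQ = 0:
latent heat released on condensation: 0.0135×2260000 = 30510; condensed water 100 °C→T: 56.43(T − 100); original water: 4890.6(T − 11.8); aluminum cup: 0.368×897×(T − 11.8) = 330.1(T − 11.8)
5277.1 T = 30510 + 5643 + 61604 = 97757
T ≈ 18.52 °C (< 100 °C, so full condensation is consistent).

T_f ≈ 18.5 °C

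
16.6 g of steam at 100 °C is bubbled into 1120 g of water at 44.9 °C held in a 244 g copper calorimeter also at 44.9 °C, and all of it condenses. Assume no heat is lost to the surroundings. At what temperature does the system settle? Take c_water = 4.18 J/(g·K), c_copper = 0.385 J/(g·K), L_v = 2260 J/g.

T_f ≈ 53.4 °C

Taking heat into each body as positive, Σ m c ΔT = 0:
steam→water at 100 °C releases m L_v = 16.6×2260 = 37516; condensed water 100 °C→T: 69.39(T − 100); water warms: 1120×4.18×(T − 44.9) = 4681.6(T − 44.9); copper cup: 244×0.385×(T − 44.9) = 93.94(T − 44.9)
4844.9 T = 37516 + 6938.8 + 214422 = 258877
T ≈ 53.43 °C — below 100 °C, confirming all the steam condensed.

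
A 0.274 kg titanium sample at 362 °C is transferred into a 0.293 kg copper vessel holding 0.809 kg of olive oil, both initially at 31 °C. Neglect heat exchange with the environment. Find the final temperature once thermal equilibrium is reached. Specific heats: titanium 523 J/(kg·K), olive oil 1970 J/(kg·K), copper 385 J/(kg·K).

T_f ≈ 56.6 °C

Let T be the final temperature. ΣQ_i = 0:
0.274*523*(T − 362) + 0.809*1970*(T − 31) + 0.293*385*(T − 31) = 0
143.3(T − 362) + 1593.7(T − 31) + 112.8(T − 31) = 0
(143.3 + 1593.7 + 112.8) T = 143.3*362 + 1593.7*31 + 112.8*31
T = 104778/1849.8 ≈ 56.64 °C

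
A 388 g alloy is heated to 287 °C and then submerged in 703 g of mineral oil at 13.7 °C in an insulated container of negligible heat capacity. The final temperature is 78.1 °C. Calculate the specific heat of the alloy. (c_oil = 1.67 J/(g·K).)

m_s c (T_s − T_f) = m_oil c_oil (T_f − T_0):
388·c·(287 − 78.1) = 703·1.67·(78.1 − 13.7)
81053 c = 75606  ⇒  c ≈ 0.9328 J/(g·K)

c ≈ 0.933 J/(g·K)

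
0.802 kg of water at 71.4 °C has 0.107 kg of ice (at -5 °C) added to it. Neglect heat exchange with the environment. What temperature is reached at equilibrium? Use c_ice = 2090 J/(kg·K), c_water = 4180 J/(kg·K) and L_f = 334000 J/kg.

Let T be the final temperature. ΣQ_i = 0:
ice -5→0 °C: 0.107·2090·5 = 1118.2
  latent heat to melt: 0.107·334000 = 35738
  warm the meltwater: 447.26 T
  water cools: 0.802·4180·(T − 71.4) = 3352.4(T − 71.4)
3799.6 T = 239359 − 36856 = 202502
T ≈ 53.30 °C. Since T > 0 °C, the all-ice-melts assumption holds.

T_f ≈ 53.3 °C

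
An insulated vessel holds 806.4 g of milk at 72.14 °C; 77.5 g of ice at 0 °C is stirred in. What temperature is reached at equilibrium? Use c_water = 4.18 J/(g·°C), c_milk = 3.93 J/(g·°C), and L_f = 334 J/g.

Taking heat into each body as positive, Σ m c ΔT = 0:
latent heat to melt: 77.5·334 = 25885; meltwater 0→T: 77.5·4.18·T = 323.95 T; milk cools: 806.4·3.93·(T − 72.14) = 3169.2(T − 72.14)
3493.1 T = 228623 − 25885 = 202738
T ≈ 58.04 °C (positive, so assuming full melt was valid).

T_f ≈ 58.0 °C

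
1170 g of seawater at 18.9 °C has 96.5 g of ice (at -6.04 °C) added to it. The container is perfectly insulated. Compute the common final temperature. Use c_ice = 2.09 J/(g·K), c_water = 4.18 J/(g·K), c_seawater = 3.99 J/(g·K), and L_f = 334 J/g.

T_f ≈ 10.8 °C

Energy balance with sensible and latent terms:
warm ice to 0 °C: 96.5·2.09·(0 − (-6.04)) = 1218.2
  fusion: m_ice L_f = 96.5·334 = 32231
  meltwater 0→T: 96.5·4.18·T = 403.37 T
  seawater: 4668.3(T − 18.9)
5071.7 T = 88231 − 33449 = 54782
T ≈ 10.80 °C (positive, so assuming full melt was valid).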